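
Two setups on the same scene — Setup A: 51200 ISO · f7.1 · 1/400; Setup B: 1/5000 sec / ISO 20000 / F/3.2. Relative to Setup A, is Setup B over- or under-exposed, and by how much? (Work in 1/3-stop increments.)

Aperture: f/7.1 → f/6.3 → f/5.6 → f/5 → f/4.5 → f/4 → f/3.5 → f/3.2 — 2 1/3 stops opened up (brighter).
Shutter speed: 1/400 → 1/500 → 1/640 → 1/800 → 1/1000 → 1/1250 → 1/1600 → 1/2000 → 1/2500 → 1/3200 → 1/4000 → 1/5000 — 3 2/3 stops faster (darker).
ISO: 51200 → 40000 → 32000 → 25600 → 20000 — 1 1/3 stops lower (darker).
Net: +2 1/3 −3 2/3 −1 1/3 = −2 2/3 stops.

2 2/3 stops darker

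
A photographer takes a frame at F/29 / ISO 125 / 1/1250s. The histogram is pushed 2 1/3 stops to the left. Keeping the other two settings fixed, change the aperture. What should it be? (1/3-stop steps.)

f/13

Underexposed by 2 1/3 stops → need 2 1/3 stops brighter.
Aperture: f/29 → f/25 → f/22 → f/20 → f/18 → f/16 → f/14 → f/13.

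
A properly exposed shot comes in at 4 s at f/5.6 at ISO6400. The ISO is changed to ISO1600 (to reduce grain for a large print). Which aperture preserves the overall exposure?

ISO: 6400 → 3200 → 1600 — 2 stops dropped (darker).
Need 2 stops brighter from the aperture: f/5.6 → f/4 → f/2.8.

f/2.8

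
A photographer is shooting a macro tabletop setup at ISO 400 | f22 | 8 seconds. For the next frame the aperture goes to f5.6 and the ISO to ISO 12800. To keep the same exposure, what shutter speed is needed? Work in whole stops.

1/60s

Aperture: f/22 → f/16 → f/11 → f/8 → f/5.6 — 4 stops larger aperture (brighter).
ISO: 400 → 800 → 1600 → 3200 → 6400 → 12800 — 5 stops higher (brighter).
Net change so far: 9 stops brighter. Offset with the shutter speed: 8 → 4 → 2 → 1 → 1/2 → 1/4 → 1/8 → 1/15 → 1/30 → 1/60.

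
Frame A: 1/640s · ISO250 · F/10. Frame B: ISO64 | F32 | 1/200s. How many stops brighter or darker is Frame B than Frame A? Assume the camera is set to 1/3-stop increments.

3 2/3 stops darker

Aperture: f/10 → f/11 → f/13 → f/14 → f/16 → f/18 → f/20 → f/22 → f/25 → f/29 → f/32 — 3 1/3 stops stopped down (darker).
Shutter speed: 1/640 → 1/500 → 1/400 → 1/320 → 1/250 → 1/200 — 1 2/3 stops longer (brighter).
ISO: 250 → 200 → 160 → 125 → 100 → 80 → 64 — 2 stops lower (darker).
Net: −3 1/3 +1 2/3 −2 = −3 2/3 stops.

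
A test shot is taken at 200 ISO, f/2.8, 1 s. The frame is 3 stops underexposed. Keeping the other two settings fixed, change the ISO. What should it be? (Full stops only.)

ISO 1600

Underexposed by 3 stops → need 3 stops brighter.
ISO: 200 → 400 → 800 → 1600.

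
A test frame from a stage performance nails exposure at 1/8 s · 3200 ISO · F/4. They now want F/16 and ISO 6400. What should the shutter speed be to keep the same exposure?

1 s

Aperture: f/4 → f/5.6 → f/8 → f/11 → f/16 — 4 stops smaller aperture (darker).
ISO: 3200 → 6400 — 1 stop higher (brighter).
Net change so far: 3 stops darker. Offset with the shutter speed: 1/8 → 1/4 → 1/2 → 1.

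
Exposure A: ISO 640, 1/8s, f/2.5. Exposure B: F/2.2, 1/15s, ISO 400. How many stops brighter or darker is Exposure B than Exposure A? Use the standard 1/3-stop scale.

1 1/3 stops darker

Aperture: f/2.5 → f/2.2 — 1/3 stop larger aperture (brighter).
Shutter speed: 1/8 → 1/10 → 1/13 → 1/15 — 1 stop shorter (darker).
ISO: 640 → 500 → 400 — 2/3 stop dropped (darker).
Net: +1/3 −1 −2/3 = −1 1/3 stops.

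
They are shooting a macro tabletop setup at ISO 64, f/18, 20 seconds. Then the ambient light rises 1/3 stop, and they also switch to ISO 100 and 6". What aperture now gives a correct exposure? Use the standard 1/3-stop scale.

f/14

Scene light: 1/3 stop brighter.
ISO: 64 → 80 → 100 — 2/3 stop higher (brighter).
Shutter speed: 20 → 15 → 13 → 10 → 8 → 6 — 1 2/3 stops faster (darker).
Net so far: 2/3 stop darker. Aperture: f/18 → f/16 → f/14.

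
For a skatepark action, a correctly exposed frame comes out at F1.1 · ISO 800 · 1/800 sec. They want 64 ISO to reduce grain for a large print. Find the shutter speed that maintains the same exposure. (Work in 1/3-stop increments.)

1/60s

ISO: 800 → 640 → 500 → 400 → 320 → 250 → 200 → 160 → 125 → 100 → 80 → 64 — 3 2/3 stops dropped (darker).
Need 3 2/3 stops brighter from the shutter speed: 1/800 → 1/640 → 1/500 → 1/400 → 1/320 → 1/250 → 1/200 → 1/160 → 1/125 → 1/100 → 1/80 → 1/60.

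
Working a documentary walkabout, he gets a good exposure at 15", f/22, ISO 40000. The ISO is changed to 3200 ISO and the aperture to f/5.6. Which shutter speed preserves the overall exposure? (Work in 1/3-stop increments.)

13 s

ISO: 40000 → 32000 → 25600 → 20000 → 16000 → 12800 → 10000 → 8000 → 6400 → 5000 → 4000 → 3200 — 3 2/3 stops lower (darker).
Aperture: f/22 → f/20 → f/18 → f/16 → f/14 → f/13 → f/11 → f/10 → f/9 → f/8 → f/7.1 → f/6.3 → f/5.6 — 4 stops opened up (brighter).
Net change so far: 1/3 stop brighter. Offset with the shutter speed: 15 → 13.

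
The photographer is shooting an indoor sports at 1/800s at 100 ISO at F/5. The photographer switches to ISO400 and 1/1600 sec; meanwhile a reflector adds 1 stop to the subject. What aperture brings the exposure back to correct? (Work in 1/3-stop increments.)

Scene light: 1 stop brighter.
ISO: 100 → 125 → 160 → 200 → 250 → 320 → 400 — 2 stops raised (brighter).
Shutter speed: 1/800 → 1/1000 → 1/1250 → 1/1600 — 1 stop shorter (darker).
Net so far: 2 stops brighter. Aperture: f/5 → f/5.6 → f/6.3 → f/7.1 → f/8 → f/9 → f/10.

f/10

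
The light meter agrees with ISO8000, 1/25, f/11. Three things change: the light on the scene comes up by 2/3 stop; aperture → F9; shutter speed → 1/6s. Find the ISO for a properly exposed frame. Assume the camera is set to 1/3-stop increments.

ISO 800

Scene light: 2/3 stop brighter.
Aperture: f/11 → f/10 → f/9 — 2/3 stop wider (brighter).
Shutter speed: 1/25 → 1/20 → 1/15 → 1/13 → 1/10 → 1/8 → 1/6 — 2 stops longer (brighter).
Net so far: 3 1/3 stops brighter. ISO: 8000 → 6400 → 5000 → 4000 → 3200 → 2500 → 2000 → 1600 → 1250 → 1000 → 800.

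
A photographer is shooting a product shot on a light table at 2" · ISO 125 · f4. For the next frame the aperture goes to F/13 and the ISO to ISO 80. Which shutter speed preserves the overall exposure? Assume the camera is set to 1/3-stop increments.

30 s

Aperture: f/4 → f/4.5 → f/5 → f/5.6 → f/6.3 → f/7.1 → f/8 → f/9 → f/10 → f/11 → f/13 — 3 1/3 stops smaller aperture (darker).
ISO: 125 → 100 → 80 — 2/3 stop dropped (darker).
Net change so far: 4 stops darker. Offset with the shutter speed: 2 → 2.5 → 3.2 → 4 → 5 → 6 → 8 → 10 → 13 → 15 → 20 → 25 → 30.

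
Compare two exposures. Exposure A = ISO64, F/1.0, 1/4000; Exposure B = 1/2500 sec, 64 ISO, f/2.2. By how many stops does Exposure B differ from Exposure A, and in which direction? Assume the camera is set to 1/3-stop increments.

Aperture: f/1.0 → f/1.1 → f/1.2 → f/1.4 → f/1.6 → f/1.8 → f/2 → f/2.2 — 2 1/3 stops smaller aperture (darker).
Shutter speed: 1/4000 → 1/3200 → 1/2500 — 2/3 stop longer (brighter).
ISO: unchanged.
Net: −2 1/3 +2/3 = −1 2/3 stops.

1 2/3 stops darker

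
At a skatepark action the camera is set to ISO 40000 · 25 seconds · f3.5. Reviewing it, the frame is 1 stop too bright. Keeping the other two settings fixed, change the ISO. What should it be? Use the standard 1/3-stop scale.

Overexposed by 1 stop → need 1 stop darker.
ISO: 40000 → 32000 → 25600 → 20000.

ISO 20000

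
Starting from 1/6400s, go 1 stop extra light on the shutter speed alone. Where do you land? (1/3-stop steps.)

1/3200s

Shutter speed: 1/6400 → 1/5000 → 1/4000 → 1/3200 — 1 stop longer (brighter).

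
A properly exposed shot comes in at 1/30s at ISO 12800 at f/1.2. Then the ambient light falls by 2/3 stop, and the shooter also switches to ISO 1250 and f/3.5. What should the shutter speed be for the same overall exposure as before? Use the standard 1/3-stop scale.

Scene light: 2/3 stop darker.
ISO: 12800 → 10000 → 8000 → 6400 → 5000 → 4000 → 3200 → 2500 → 2000 → 1600 → 1250 — 3 1/3 stops lower (darker).
Aperture: f/1.2 → f/1.4 → f/1.6 → f/1.8 → f/2 → f/2.2 → f/2.5 → f/2.8 → f/3.2 → f/3.5 — 3 stops smaller aperture (darker).
Net so far: 7 stops darker. Shutter speed: 1/30 → 1/25 → 1/20 → 1/15 → 1/13 → 1/10 → 1/8 → 1/6 → 1/5 → 1/4 → 0.3 → 0.4 → 0.5 → 0.6 → 0.8 → 1 → 1.3 → 1.6 → 2 → 2.5 → 3.2 → 4.

4 s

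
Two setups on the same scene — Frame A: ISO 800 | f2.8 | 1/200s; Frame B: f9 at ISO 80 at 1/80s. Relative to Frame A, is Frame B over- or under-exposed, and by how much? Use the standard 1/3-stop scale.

5 1/3 stops darker

Aperture: f/2.8 → f/3.2 → f/3.5 → f/4 → f/4.5 → f/5 → f/5.6 → f/6.3 → f/7.1 → f/8 → f/9 — 3 1/3 stops stopped down (darker).
Shutter speed: 1/200 → 1/160 → 1/125 → 1/100 → 1/80 — 1 1/3 stops slower (brighter).
ISO: 800 → 640 → 500 → 400 → 320 → 250 → 200 → 160 → 125 → 100 → 80 — 3 1/3 stops dropped (darker).
Net: −3 1/3 +1 1/3 −3 1/3 = −5 1/3 stops.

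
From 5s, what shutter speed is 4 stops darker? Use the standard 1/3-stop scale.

0.3 s

Shutter speed: 5 → 4 → 3.2 → 2.5 → 2 → 1.6 → 1.3 → 1 → 0.8 → 0.6 → 0.5 → 0.4 → 0.3 — 4 stops shorter (darker).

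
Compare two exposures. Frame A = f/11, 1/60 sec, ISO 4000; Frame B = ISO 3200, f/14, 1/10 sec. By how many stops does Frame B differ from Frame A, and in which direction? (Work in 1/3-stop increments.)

Aperture: f/11 → f/13 → f/14 — 2/3 stop narrower (darker).
Shutter speed: 1/60 → 1/50 → 1/40 → 1/30 → 1/25 → 1/20 → 1/15 → 1/13 → 1/10 — 2 2/3 stops longer (brighter).
ISO: 4000 → 3200 — 1/3 stop dropped (darker).
Net: −2/3 +2 2/3 −1/3 = +1 2/3 stops.

1 2/3 stops brighter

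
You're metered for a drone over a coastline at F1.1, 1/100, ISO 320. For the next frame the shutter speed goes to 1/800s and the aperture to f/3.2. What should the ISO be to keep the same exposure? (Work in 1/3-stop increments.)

Shutter speed: 1/100 → 1/125 → 1/160 → 1/200 → 1/250 → 1/320 → 1/400 → 1/500 → 1/640 → 1/800 — 3 stops faster (darker).
Aperture: f/1.1 → f/1.2 → f/1.4 → f/1.6 → f/1.8 → f/2 → f/2.2 → f/2.5 → f/2.8 → f/3.2 — 3 stops narrower (darker).
Net change so far: 6 stops darker. Offset with the ISO: 320 → 400 → 500 → 640 → 800 → 1000 → 1250 → 1600 → 2000 → 2500 → 3200 → 4000 → 5000 → 6400 → 8000 → 10000 → 12800 → 16000 → 20000.

ISO 20000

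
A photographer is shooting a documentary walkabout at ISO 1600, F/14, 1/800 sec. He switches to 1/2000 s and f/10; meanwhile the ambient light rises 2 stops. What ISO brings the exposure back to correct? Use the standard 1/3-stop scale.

ISO 500

Scene light: 2 stops brighter.
Shutter speed: 1/800 → 1/1000 → 1/1250 → 1/1600 → 1/2000 — 1 1/3 stops shorter (darker).
Aperture: f/14 → f/13 → f/11 → f/10 — 1 stop larger aperture (brighter).
Net so far: 1 2/3 stops brighter. ISO: 1600 → 1250 → 1000 → 800 → 640 → 500.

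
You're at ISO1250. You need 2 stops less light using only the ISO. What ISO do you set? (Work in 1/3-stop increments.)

ISO: 1250 → 1000 → 800 → 640 → 500 → 400 → 320 — 2 stops lower (darker).

ISO 320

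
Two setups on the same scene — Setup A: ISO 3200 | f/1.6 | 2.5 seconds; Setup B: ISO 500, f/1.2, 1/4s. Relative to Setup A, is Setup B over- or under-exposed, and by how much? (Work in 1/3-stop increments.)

Aperture: f/1.6 → f/1.4 → f/1.2 — 2/3 stop wider (brighter).
Shutter speed: 2.5 → 2 → 1.6 → 1.3 → 1 → 0.8 → 0.6 → 0.5 → 0.4 → 0.3 → 1/4 — 3 1/3 stops shorter (darker).
ISO: 3200 → 2500 → 2000 → 1600 → 1250 → 1000 → 800 → 640 → 500 — 2 2/3 stops lower (darker).
Net: +2/3 −3 1/3 −2 2/3 = −5 1/3 stops.

5 1/3 stops darker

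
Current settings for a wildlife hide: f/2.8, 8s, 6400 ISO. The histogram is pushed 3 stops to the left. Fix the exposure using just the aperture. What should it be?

f/1.0

Underexposed by 3 stops → need 3 stops brighter.
Aperture: f/2.8 → f/2 → f/1.4 → f/1.0.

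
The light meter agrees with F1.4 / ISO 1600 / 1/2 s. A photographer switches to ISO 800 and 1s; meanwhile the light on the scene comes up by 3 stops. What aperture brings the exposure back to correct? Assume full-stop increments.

f/4

Scene light: 3 stops brighter.
ISO: 1600 → 800 — 1 stop lower (darker).
Shutter speed: 1/2 → 1 — 1 stop longer (brighter).
Net so far: 3 stops brighter. Aperture: f/1.4 → f/2 → f/2.8 → f/4.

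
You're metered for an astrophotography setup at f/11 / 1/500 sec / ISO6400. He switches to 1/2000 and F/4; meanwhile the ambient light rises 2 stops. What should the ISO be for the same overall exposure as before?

ISO 800

Scene light: 2 stops brighter.
Shutter speed: 1/500 → 1/1000 → 1/2000 — 2 stops shorter (darker).
Aperture: f/11 → f/8 → f/5.6 → f/4 — 3 stops wider (brighter).
Net so far: 3 stops brighter. ISO: 6400 → 3200 → 1600 → 800.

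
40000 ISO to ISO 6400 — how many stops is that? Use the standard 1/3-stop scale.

40000 → 32000 → 25600 → 20000 → 16000 → 12800 → 10000 → 8000 → 6400 — count the steps: 8 third-stops = 2 2/3 stops.

2 2/3 stops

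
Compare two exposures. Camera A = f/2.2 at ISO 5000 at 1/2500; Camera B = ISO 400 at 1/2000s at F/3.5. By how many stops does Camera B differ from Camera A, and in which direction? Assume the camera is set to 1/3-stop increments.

Aperture: f/2.2 → f/2.5 → f/2.8 → f/3.2 → f/3.5 — 1 1/3 stops stopped down (darker).
Shutter speed: 1/2500 → 1/2000 — 1/3 stop slower (brighter).
ISO: 5000 → 4000 → 3200 → 2500 → 2000 → 1600 → 1250 → 1000 → 800 → 640 → 500 → 400 — 3 2/3 stops dropped (darker).
Net: −1 1/3 +1/3 −3 2/3 = −4 2/3 stops.

4 2/3 stops darker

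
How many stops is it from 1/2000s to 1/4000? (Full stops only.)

1/2000 → 1/4000 — count the steps: 1 stop.

1 stop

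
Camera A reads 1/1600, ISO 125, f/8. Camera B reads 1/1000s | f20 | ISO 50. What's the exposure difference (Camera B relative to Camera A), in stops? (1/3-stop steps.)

Aperture: f/8 → f/9 → f/10 → f/11 → f/13 → f/14 → f/16 → f/18 → f/20 — 2 2/3 stops narrower (darker).
Shutter speed: 1/1600 → 1/1250 → 1/1000 — 2/3 stop slower (brighter).
ISO: 125 → 100 → 80 → 64 → 50 — 1 1/3 stops lower (darker).
Net: −2 2/3 +2/3 −1 1/3 = −3 1/3 stops.

3 1/3 stops darker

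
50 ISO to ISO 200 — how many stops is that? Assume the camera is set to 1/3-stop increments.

50 → 64 → 80 → 100 → 125 → 160 → 200 — count the steps: 6 third-stops = 2 stops.

2 stops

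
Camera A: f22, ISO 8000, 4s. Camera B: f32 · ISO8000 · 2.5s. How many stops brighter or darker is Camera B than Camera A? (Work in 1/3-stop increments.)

Aperture: f/22 → f/25 → f/29 → f/32 — 1 stop stopped down (darker).
Shutter speed: 4 → 3.2 → 2.5 — 2/3 stop faster (darker).
ISO: unchanged.
Net: −1 −2/3 = −1 2/3 stops.

1 2/3 stops darker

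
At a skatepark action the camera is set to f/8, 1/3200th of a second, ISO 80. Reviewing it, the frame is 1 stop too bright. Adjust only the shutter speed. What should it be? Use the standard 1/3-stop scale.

Overexposed by 1 stop → need 1 stop darker.
Shutter speed: 1/3200 → 1/4000 → 1/5000 → 1/6400.

1/6400s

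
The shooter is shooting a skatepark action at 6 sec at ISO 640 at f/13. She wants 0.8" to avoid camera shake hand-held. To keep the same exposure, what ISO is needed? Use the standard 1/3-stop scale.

Shutter speed: 6 → 5 → 4 → 3.2 → 2.5 → 2 → 1.6 → 1.3 → 1 → 0.8 — 3 stops shorter (darker).
Need 3 stops brighter from the ISO: 640 → 800 → 1000 → 1250 → 1600 → 2000 → 2500 → 3200 → 4000 → 5000.

ISO 5000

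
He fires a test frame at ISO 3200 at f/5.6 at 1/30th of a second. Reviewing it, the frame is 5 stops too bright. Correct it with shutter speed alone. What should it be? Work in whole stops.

1/1000s

Overexposed by 5 stops → need 5 stops darker.
Shutter speed: 1/30 → 1/60 → 1/125 → 1/250 → 1/500 → 1/1000.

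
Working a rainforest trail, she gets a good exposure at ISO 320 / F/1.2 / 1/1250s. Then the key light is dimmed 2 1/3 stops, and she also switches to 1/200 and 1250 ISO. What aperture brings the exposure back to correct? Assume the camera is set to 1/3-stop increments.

f/2.8

Scene light: 2 1/3 stops darker.
Shutter speed: 1/1250 → 1/1000 → 1/800 → 1/640 → 1/500 → 1/400 → 1/320 → 1/250 → 1/200 — 2 2/3 stops slower (brighter).
ISO: 320 → 400 → 500 → 640 → 800 → 1000 → 1250 — 2 stops raised (brighter).
Net so far: 2 1/3 stops brighter. Aperture: f/1.2 → f/1.4 → f/1.6 → f/1.8 → f/2 → f/2.2 → f/2.5 → f/2.8.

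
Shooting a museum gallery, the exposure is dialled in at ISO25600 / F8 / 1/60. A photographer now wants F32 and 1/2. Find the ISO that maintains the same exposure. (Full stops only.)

Aperture: f/8 → f/11 → f/16 → f/22 → f/32 — 4 stops narrower (darker).
Shutter speed: 1/60 → 1/30 → 1/15 → 1/8 → 1/4 → 1/2 — 5 stops slower (brighter).
Net change so far: 1 stop brighter. Offset with the ISO: 25600 → 12800.

ISO 12800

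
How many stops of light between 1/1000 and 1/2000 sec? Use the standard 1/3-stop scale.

1 stop

1/1000 → 1/1250 → 1/1600 → 1/2000 — count the steps: 3 third-stops = 1 stop.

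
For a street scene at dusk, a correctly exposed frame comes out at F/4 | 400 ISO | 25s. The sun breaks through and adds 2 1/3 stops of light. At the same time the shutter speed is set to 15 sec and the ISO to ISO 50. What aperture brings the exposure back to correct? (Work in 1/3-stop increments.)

Scene light: 2 1/3 stops brighter.
Shutter speed: 25 → 20 → 15 — 2/3 stop faster (darker).
ISO: 400 → 320 → 250 → 200 → 160 → 125 → 100 → 80 → 64 → 50 — 3 stops lower (darker).
Net so far: 1 1/3 stops darker. Aperture: f/4 → f/3.5 → f/3.2 → f/2.8 → f/2.5.

f/2.5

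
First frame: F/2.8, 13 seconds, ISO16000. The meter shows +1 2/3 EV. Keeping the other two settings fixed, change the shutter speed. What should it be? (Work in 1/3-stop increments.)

Overexposed by 1 2/3 stops → need 1 2/3 stops darker.
Shutter speed: 13 → 10 → 8 → 6 → 5 → 4.

4 s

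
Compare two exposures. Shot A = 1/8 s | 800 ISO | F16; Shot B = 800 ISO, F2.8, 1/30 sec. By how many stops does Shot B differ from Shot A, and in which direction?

3 stops brighter

Aperture: f/16 → f/11 → f/8 → f/5.6 → f/4 → f/2.8 — 5 stops wider (brighter).
Shutter speed: 1/8 → 1/15 → 1/30 — 2 stops shorter (darker).
ISO: unchanged.
Net: +5 −2 = +3 stops.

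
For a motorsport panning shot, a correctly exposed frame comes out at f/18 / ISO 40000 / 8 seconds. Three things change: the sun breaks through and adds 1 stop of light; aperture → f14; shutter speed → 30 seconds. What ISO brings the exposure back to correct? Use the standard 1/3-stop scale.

ISO 3200

Scene light: 1 stop brighter.
Aperture: f/18 → f/16 → f/14 — 2/3 stop wider (brighter).
Shutter speed: 8 → 10 → 13 → 15 → 20 → 25 → 30 — 2 stops slower (brighter).
Net so far: 3 2/3 stops brighter. ISO: 40000 → 32000 → 25600 → 20000 → 16000 → 12800 → 10000 → 8000 → 6400 → 5000 → 4000 → 3200.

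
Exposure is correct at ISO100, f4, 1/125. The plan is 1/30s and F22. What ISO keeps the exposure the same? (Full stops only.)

ISO 800

Shutter speed: 1/125 → 1/60 → 1/30 — 2 stops slower (brighter).
Aperture: f/4 → f/5.6 → f/8 → f/11 → f/16 → f/22 — 5 stops smaller aperture (darker).
Net change so far: 3 stops darker. Offset with the ISO: 100 → 200 → 400 → 800.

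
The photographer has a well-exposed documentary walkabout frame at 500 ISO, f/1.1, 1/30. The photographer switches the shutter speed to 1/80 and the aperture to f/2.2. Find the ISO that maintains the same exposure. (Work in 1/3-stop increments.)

ISO 5000

Shutter speed: 1/30 → 1/40 → 1/50 → 1/60 → 1/80 — 1 1/3 stops faster (darker).
Aperture: f/1.1 → f/1.2 → f/1.4 → f/1.6 → f/1.8 → f/2 → f/2.2 — 2 stops narrower (darker).
Net change so far: 3 1/3 stops darker. Offset with the ISO: 500 → 640 → 800 → 1000 → 1250 → 1600 → 2000 → 2500 → 3200 → 4000 → 5000.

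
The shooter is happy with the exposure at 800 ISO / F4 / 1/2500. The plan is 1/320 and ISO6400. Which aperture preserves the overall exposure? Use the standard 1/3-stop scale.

Shutter speed: 1/2500 → 1/2000 → 1/1600 → 1/1250 → 1/1000 → 1/800 → 1/640 → 1/500 → 1/400 → 1/320 — 3 stops slower (brighter).
ISO: 800 → 1000 → 1250 → 1600 → 2000 → 2500 → 3200 → 4000 → 5000 → 6400 — 3 stops higher (brighter).
Net change so far: 6 stops brighter. Offset with the aperture: f/4 → f/4.5 → f/5 → f/5.6 → f/6.3 → f/7.1 → f/8 → f/9 → f/10 → f/11 → f/13 → f/14 → f/16 → f/18 → f/20 → f/22 → f/25 → f/29 → f/32.

f/32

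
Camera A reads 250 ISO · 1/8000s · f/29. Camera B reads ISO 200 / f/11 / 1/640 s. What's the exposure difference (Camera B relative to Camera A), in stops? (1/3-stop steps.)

6 stops brighter

Aperture: f/29 → f/25 → f/22 → f/20 → f/18 → f/16 → f/14 → f/13 → f/11 — 2 2/3 stops wider (brighter).
Shutter speed: 1/8000 → 1/6400 → 1/5000 → 1/4000 → 1/3200 → 1/2500 → 1/2000 → 1/1600 → 1/1250 → 1/1000 → 1/800 → 1/640 — 3 2/3 stops longer (brighter).
ISO: 250 → 200 — 1/3 stop dropped (darker).
Net: +2 2/3 +3 2/3 −1/3 = +6 stops.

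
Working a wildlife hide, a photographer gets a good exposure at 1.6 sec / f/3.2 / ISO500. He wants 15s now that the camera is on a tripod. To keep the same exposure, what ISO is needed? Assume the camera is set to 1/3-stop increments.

ISO 50

Shutter speed: 1.6 → 2 → 2.5 → 3.2 → 4 → 5 → 6 → 8 → 10 → 13 → 15 — 3 1/3 stops slower (brighter).
Need 3 1/3 stops darker from the ISO: 500 → 400 → 320 → 250 → 200 → 160 → 125 → 100 → 80 → 64 → 50.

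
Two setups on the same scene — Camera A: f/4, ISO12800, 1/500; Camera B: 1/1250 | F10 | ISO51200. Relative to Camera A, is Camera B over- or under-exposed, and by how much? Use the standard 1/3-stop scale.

Aperture: f/4 → f/4.5 → f/5 → f/5.6 → f/6.3 → f/7.1 → f/8 → f/9 → f/10 — 2 2/3 stops stopped down (darker).
Shutter speed: 1/500 → 1/640 → 1/800 → 1/1000 → 1/1250 — 1 1/3 stops shorter (darker).
ISO: 12800 → 16000 → 20000 → 25600 → 32000 → 40000 → 51200 — 2 stops raised (brighter).
Net: −2 2/3 −1 1/3 +2 = −2 stops.

2 stops darker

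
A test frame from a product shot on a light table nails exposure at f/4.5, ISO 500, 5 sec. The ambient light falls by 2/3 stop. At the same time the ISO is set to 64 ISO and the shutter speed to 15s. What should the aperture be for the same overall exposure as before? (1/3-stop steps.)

f/2.2

Scene light: 2/3 stop darker.
ISO: 500 → 400 → 320 → 250 → 200 → 160 → 125 → 100 → 80 → 64 — 3 stops dropped (darker).
Shutter speed: 5 → 6 → 8 → 10 → 13 → 15 — 1 2/3 stops slower (brighter).
Net so far: 2 stops darker. Aperture: f/4.5 → f/4 → f/3.5 → f/3.2 → f/2.8 → f/2.5 → f/2.2.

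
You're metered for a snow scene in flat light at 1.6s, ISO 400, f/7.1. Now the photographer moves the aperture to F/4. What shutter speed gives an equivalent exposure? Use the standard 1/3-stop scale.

Aperture: f/7.1 → f/6.3 → f/5.6 → f/5 → f/4.5 → f/4 — 1 2/3 stops larger aperture (brighter).
Need 1 2/3 stops darker from the shutter speed: 1.6 → 1.3 → 1 → 0.8 → 0.6 → 0.5.

0.5 s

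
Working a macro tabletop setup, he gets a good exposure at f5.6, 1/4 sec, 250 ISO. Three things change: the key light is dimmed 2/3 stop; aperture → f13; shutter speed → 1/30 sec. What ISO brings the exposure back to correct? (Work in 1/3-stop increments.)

Scene light: 2/3 stop darker.
Aperture: f/5.6 → f/6.3 → f/7.1 → f/8 → f/9 → f/10 → f/11 → f/13 — 2 1/3 stops stopped down (darker).
Shutter speed: 1/4 → 1/5 → 1/6 → 1/8 → 1/10 → 1/13 → 1/15 → 1/20 → 1/25 → 1/30 — 3 stops shorter (darker).
Net so far: 6 stops darker. ISO: 250 → 320 → 400 → 500 → 640 → 800 → 1000 → 1250 → 1600 → 2000 → 2500 → 3200 → 4000 → 5000 → 6400 → 8000 → 10000 → 12800 → 16000.

ISO 16000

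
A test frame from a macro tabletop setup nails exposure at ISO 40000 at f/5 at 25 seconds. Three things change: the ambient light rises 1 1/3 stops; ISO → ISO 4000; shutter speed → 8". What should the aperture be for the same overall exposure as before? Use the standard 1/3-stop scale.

f/1.4

Scene light: 1 1/3 stops brighter.
ISO: 40000 → 32000 → 25600 → 20000 → 16000 → 12800 → 10000 → 8000 → 6400 → 5000 → 4000 — 3 1/3 stops dropped (darker).
Shutter speed: 25 → 20 → 15 → 13 → 10 → 8 — 1 2/3 stops faster (darker).
Net so far: 3 2/3 stops darker. Aperture: f/5 → f/4.5 → f/4 → f/3.5 → f/3.2 → f/2.8 → f/2.5 → f/2.2 → f/2 → f/1.8 → f/1.6 → f/1.4.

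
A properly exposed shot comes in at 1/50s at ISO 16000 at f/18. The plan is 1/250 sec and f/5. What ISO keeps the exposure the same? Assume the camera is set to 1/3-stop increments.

ISO 6400

Shutter speed: 1/50 → 1/60 → 1/80 → 1/100 → 1/125 → 1/160 → 1/200 → 1/250 — 2 1/3 stops shorter (darker).
Aperture: f/18 → f/16 → f/14 → f/13 → f/11 → f/10 → f/9 → f/8 → f/7.1 → f/6.3 → f/5.6 → f/5 — 3 2/3 stops larger aperture (brighter).
Net change so far: 1 1/3 stops brighter. Offset with the ISO: 16000 → 12800 → 10000 → 8000 → 6400.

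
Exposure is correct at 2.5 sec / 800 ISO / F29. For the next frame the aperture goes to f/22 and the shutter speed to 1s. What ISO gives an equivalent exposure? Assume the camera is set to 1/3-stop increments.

ISO 1250

Aperture: f/29 → f/25 → f/22 — 2/3 stop wider (brighter).
Shutter speed: 2.5 → 2 → 1.6 → 1.3 → 1 — 1 1/3 stops faster (darker).
Net change so far: 2/3 stop darker. Offset with the ISO: 800 → 1000 → 1250.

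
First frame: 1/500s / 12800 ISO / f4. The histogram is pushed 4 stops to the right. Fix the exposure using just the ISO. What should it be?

ISO 800

Overexposed by 4 stops → need 4 stops darker.
ISO: 12800 → 6400 → 3200 → 1600 → 800.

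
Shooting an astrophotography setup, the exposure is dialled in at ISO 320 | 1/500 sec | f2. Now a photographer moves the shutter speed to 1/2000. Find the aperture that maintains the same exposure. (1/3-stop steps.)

Shutter speed: 1/500 → 1/640 → 1/800 → 1/1000 → 1/1250 → 1/1600 → 1/2000 — 2 stops faster (darker).
Need 2 stops brighter from the aperture: f/2 → f/1.8 → f/1.6 → f/1.4 → f/1.2 → f/1.1 → f/1.0.

f/1.0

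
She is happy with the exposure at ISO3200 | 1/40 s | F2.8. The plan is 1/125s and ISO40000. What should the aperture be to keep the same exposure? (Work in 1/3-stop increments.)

Shutter speed: 1/40 → 1/50 → 1/60 → 1/80 → 1/100 → 1/125 — 1 2/3 stops shorter (darker).
ISO: 3200 → 4000 → 5000 → 6400 → 8000 → 10000 → 12800 → 16000 → 20000 → 25600 → 32000 → 40000 — 3 2/3 stops raised (brighter).
Net change so far: 2 stops brighter. Offset with the aperture: f/2.8 → f/3.2 → f/3.5 → f/4 → f/4.5 → f/5 → f/5.6.

f/5.6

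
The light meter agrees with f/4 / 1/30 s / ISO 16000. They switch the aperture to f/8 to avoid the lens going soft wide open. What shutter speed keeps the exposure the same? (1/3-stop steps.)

1/8s

Aperture: f/4 → f/4.5 → f/5 → f/5.6 → f/6.3 → f/7.1 → f/8 — 2 stops stopped down (darker).
Need 2 stops brighter from the shutter speed: 1/30 → 1/25 → 1/20 → 1/15 → 1/13 → 1/10 → 1/8.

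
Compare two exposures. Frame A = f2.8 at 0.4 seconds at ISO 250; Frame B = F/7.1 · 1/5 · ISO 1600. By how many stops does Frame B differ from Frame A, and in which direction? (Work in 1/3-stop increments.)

Aperture: f/2.8 → f/3.2 → f/3.5 → f/4 → f/4.5 → f/5 → f/5.6 → f/6.3 → f/7.1 — 2 2/3 stops narrower (darker).
Shutter speed: 0.4 → 0.3 → 1/4 → 1/5 — 1 stop faster (darker).
ISO: 250 → 320 → 400 → 500 → 640 → 800 → 1000 → 1250 → 1600 — 2 2/3 stops raised (brighter).
Net: −2 2/3 −1 +2 2/3 = −1 stop.

1 stop darker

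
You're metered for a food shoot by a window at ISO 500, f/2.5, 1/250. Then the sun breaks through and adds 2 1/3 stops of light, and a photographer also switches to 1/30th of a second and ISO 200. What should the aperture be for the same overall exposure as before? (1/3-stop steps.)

f/10

Scene light: 2 1/3 stops brighter.
Shutter speed: 1/250 → 1/200 → 1/160 → 1/125 → 1/100 → 1/80 → 1/60 → 1/50 → 1/40 → 1/30 — 3 stops slower (brighter).
ISO: 500 → 400 → 320 → 250 → 200 — 1 1/3 stops dropped (darker).
Net so far: 4 stops brighter. Aperture: f/2.5 → f/2.8 → f/3.2 → f/3.5 → f/4 → f/4.5 → f/5 → f/5.6 → f/6.3 → f/7.1 → f/8 → f/9 → f/10.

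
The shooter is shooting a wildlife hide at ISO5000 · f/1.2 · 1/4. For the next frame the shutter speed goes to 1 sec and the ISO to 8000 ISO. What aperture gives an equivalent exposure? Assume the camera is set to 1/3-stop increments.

f/3.2

Shutter speed: 1/4 → 0.3 → 0.4 → 0.5 → 0.6 → 0.8 → 1 — 2 stops slower (brighter).
ISO: 5000 → 6400 → 8000 — 2/3 stop raised (brighter).
Net change so far: 2 2/3 stops brighter. Offset with the aperture: f/1.2 → f/1.4 → f/1.6 → f/1.8 → f/2 → f/2.2 → f/2.5 → f/2.8 → f/3.2.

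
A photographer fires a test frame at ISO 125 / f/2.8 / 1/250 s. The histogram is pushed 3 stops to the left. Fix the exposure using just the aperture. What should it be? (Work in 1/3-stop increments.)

Underexposed by 3 stops → need 3 stops brighter.
Aperture: f/2.8 → f/2.5 → f/2.2 → f/2 → f/1.8 → f/1.6 → f/1.4 → f/1.2 → f/1.1 → f/1.0.

f/1.0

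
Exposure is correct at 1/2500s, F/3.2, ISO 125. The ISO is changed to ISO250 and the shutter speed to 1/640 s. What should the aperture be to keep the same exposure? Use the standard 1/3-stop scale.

ISO: 125 → 160 → 200 → 250 — 1 stop higher (brighter).
Shutter speed: 1/2500 → 1/2000 → 1/1600 → 1/1250 → 1/1000 → 1/800 → 1/640 — 2 stops slower (brighter).
Net change so far: 3 stops brighter. Offset with the aperture: f/3.2 → f/3.5 → f/4 → f/4.5 → f/5 → f/5.6 → f/6.3 → f/7.1 → f/8 → f/9.

f/9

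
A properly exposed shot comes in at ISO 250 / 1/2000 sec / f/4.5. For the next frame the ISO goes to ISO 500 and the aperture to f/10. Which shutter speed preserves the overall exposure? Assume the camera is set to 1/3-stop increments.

ISO: 250 → 320 → 400 → 500 — 1 stop higher (brighter).
Aperture: f/4.5 → f/5 → f/5.6 → f/6.3 → f/7.1 → f/8 → f/9 → f/10 — 2 1/3 stops narrower (darker).
Net change so far: 1 1/3 stops darker. Offset with the shutter speed: 1/2000 → 1/1600 → 1/1250 → 1/1000 → 1/800.

1/800s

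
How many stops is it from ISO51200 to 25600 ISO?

51200 → 25600 — count the steps: 1 stop.

1 stop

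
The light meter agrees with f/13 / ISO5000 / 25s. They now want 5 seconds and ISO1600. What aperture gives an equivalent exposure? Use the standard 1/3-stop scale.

Shutter speed: 25 → 20 → 15 → 13 → 10 → 8 → 6 → 5 — 2 1/3 stops shorter (darker).
ISO: 5000 → 4000 → 3200 → 2500 → 2000 → 1600 — 1 2/3 stops dropped (darker).
Net change so far: 4 stops darker. Offset with the aperture: f/13 → f/11 → f/10 → f/9 → f/8 → f/7.1 → f/6.3 → f/5.6 → f/5 → f/4.5 → f/4 → f/3.5 → f/3.2.

f/3.2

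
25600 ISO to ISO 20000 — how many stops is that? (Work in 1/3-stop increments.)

1/3 stop

25600 → 20000 — count the steps: 1 third-stops = 1/3 stop.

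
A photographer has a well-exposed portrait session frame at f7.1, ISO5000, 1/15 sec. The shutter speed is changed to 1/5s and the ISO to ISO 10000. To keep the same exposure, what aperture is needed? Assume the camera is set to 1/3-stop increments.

f/18

Shutter speed: 1/15 → 1/13 → 1/10 → 1/8 → 1/6 → 1/5 — 1 2/3 stops slower (brighter).
ISO: 5000 → 6400 → 8000 → 10000 — 1 stop higher (brighter).
Net change so far: 2 2/3 stops brighter. Offset with the aperture: f/7.1 → f/8 → f/9 → f/10 → f/11 → f/13 → f/14 → f/16 → f/18.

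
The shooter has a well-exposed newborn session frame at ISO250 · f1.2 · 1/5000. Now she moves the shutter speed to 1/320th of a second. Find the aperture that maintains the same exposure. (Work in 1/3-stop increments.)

f/5

Shutter speed: 1/5000 → 1/4000 → 1/3200 → 1/2500 → 1/2000 → 1/1600 → 1/1250 → 1/1000 → 1/800 → 1/640 → 1/500 → 1/400 → 1/320 — 4 stops slower (brighter).
Need 4 stops darker from the aperture: f/1.2 → f/1.4 → f/1.6 → f/1.8 → f/2 → f/2.2 → f/2.5 → f/2.8 → f/3.2 → f/3.5 → f/4 → f/4.5 → f/5.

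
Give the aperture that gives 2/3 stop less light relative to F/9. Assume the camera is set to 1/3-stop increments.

Aperture: f/9 → f/10 → f/11 — 2/3 stop narrower (darker).

f/11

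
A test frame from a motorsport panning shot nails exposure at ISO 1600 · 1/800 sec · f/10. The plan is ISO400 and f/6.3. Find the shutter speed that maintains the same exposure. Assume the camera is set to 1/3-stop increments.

ISO: 1600 → 1250 → 1000 → 800 → 640 → 500 → 400 — 2 stops dropped (darker).
Aperture: f/10 → f/9 → f/8 → f/7.1 → f/6.3 — 1 1/3 stops larger aperture (brighter).
Net change so far: 2/3 stop darker. Offset with the shutter speed: 1/800 → 1/640 → 1/500.

1/500s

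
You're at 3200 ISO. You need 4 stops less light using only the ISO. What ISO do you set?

ISO 200

ISO: 3200 → 1600 → 800 → 400 → 200 — 4 stops lower (darker).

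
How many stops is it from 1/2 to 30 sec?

6 stops

1/2 → 1 → 2 → 4 → 8 → 15 → 30 — count the steps: 6 stops.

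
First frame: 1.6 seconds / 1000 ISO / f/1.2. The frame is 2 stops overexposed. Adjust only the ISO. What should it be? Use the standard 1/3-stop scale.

Overexposed by 2 stops → need 2 stops darker.
ISO: 1000 → 800 → 640 → 500 → 400 → 320 → 250.

ISO 250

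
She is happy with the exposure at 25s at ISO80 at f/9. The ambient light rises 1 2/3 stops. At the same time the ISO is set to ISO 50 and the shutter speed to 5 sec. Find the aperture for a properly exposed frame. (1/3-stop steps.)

f/5.6

Scene light: 1 2/3 stops brighter.
ISO: 80 → 64 → 50 — 2/3 stop dropped (darker).
Shutter speed: 25 → 20 → 15 → 13 → 10 → 8 → 6 → 5 — 2 1/3 stops faster (darker).
Net so far: 1 1/3 stops darker. Aperture: f/9 → f/8 → f/7.1 → f/6.3 → f/5.6.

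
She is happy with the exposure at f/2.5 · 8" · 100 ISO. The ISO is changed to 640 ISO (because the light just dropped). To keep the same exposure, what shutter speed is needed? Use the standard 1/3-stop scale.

1.3 s

ISO: 100 → 125 → 160 → 200 → 250 → 320 → 400 → 500 → 640 — 2 2/3 stops higher (brighter).
Need 2 2/3 stops darker from the shutter speed: 8 → 6 → 5 → 4 → 3.2 → 2.5 → 2 → 1.6 → 1.3.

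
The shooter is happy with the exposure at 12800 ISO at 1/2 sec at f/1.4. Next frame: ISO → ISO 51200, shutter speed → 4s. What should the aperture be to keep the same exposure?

f/8

ISO: 12800 → 25600 → 51200 — 2 stops higher (brighter).
Shutter speed: 1/2 → 1 → 2 → 4 — 3 stops slower (brighter).
Net change so far: 5 stops brighter. Offset with the aperture: f/1.4 → f/2 → f/2.8 → f/4 → f/5.6 → f/8.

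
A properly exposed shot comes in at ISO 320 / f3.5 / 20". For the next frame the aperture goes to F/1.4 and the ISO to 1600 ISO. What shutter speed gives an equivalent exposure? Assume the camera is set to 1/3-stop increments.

0.6 s

Aperture: f/3.5 → f/3.2 → f/2.8 → f/2.5 → f/2.2 → f/2 → f/1.8 → f/1.6 → f/1.4 — 2 2/3 stops opened up (brighter).
ISO: 320 → 400 → 500 → 640 → 800 → 1000 → 1250 → 1600 — 2 1/3 stops raised (brighter).
Net change so far: 5 stops brighter. Offset with the shutter speed: 20 → 15 → 13 → 10 → 8 → 6 → 5 → 4 → 3.2 → 2.5 → 2 → 1.6 → 1.3 → 1 → 0.8 → 0.6.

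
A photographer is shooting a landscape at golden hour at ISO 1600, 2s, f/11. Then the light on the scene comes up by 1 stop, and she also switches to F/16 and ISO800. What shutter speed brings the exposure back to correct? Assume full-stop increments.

4 s

Scene light: 1 stop brighter.
Aperture: f/11 → f/16 — 1 stop narrower (darker).
ISO: 1600 → 800 — 1 stop dropped (darker).
Net so far: 1 stop darker. Shutter speed: 2 → 4.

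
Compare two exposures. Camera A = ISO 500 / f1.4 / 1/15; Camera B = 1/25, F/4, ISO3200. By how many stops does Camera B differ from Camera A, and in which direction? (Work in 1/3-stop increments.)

Aperture: f/1.4 → f/1.6 → f/1.8 → f/2 → f/2.2 → f/2.5 → f/2.8 → f/3.2 → f/3.5 → f/4 — 3 stops stopped down (darker).
Shutter speed: 1/15 → 1/20 → 1/25 — 2/3 stop shorter (darker).
ISO: 500 → 640 → 800 → 1000 → 1250 → 1600 → 2000 → 2500 → 3200 — 2 2/3 stops higher (brighter).
Net: −3 −2/3 +2 2/3 = −1 stop.

1 stop darker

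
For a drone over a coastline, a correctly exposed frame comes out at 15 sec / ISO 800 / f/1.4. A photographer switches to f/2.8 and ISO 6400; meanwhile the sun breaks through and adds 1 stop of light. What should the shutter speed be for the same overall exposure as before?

4 s

Scene light: 1 stop brighter.
Aperture: f/1.4 → f/2 → f/2.8 — 2 stops narrower (darker).
ISO: 800 → 1600 → 3200 → 6400 — 3 stops higher (brighter).
Net so far: 2 stops brighter. Shutter speed: 15 → 8 → 4.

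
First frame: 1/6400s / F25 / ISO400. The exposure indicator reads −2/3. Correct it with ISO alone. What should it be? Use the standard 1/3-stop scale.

Underexposed by 2/3 stop → need 2/3 stop brighter.
ISO: 400 → 500 → 640.

ISO 640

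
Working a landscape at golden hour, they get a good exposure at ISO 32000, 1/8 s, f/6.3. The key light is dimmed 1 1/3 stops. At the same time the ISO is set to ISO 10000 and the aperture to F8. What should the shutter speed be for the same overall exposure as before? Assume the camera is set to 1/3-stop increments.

Scene light: 1 1/3 stops darker.
ISO: 32000 → 25600 → 20000 → 16000 → 12800 → 10000 — 1 2/3 stops dropped (darker).
Aperture: f/6.3 → f/7.1 → f/8 — 2/3 stop stopped down (darker).
Net so far: 3 2/3 stops darker. Shutter speed: 1/8 → 1/6 → 1/5 → 1/4 → 0.3 → 0.4 → 0.5 → 0.6 → 0.8 → 1 → 1.3 → 1.6.

1.6 s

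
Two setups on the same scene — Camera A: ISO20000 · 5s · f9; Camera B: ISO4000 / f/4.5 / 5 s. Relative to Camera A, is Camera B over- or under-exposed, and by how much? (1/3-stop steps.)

1/3 stop darker

Aperture: f/9 → f/8 → f/7.1 → f/6.3 → f/5.6 → f/5 → f/4.5 — 2 stops opened up (brighter).
Shutter speed: unchanged.
ISO: 20000 → 16000 → 12800 → 10000 → 8000 → 6400 → 5000 → 4000 — 2 1/3 stops lower (darker).
Net: +2 −2 1/3 = −1/3 stops.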